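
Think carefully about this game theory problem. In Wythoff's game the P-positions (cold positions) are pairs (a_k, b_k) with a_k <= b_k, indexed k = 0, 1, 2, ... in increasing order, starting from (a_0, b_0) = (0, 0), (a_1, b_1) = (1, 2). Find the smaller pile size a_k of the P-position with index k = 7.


By Wythoff's theorem, a_k = floor(k * phi) and b_k = floor(k * phi^2) = a_k + k, where phi = (1 + sqrt(5))/2 is the golden ratio.
phi = (1 + sqrt(5))/2 = 1.618034
k = 7
k * phi = 7 * 1.618034 = 11.326238
a_7 = floor(k * phi) = 11

11


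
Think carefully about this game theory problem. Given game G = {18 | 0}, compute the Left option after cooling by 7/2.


Original game: {18 | 0} (a switch {a | b} with a > b).
Cooling by t (for t below the temperature (a - b)/2 = 9) taxes each move by t: {a | b} cooled by t is {a - t | b + t}.
Cooling amount: t = 7/2
Cooled Left option: 18 - 7/2 = 29/2
Cooled Right option: 0 + 7/2 = 7/2
Cooled game: {29/2 | 7/2}
Left option = 29/2

29/2


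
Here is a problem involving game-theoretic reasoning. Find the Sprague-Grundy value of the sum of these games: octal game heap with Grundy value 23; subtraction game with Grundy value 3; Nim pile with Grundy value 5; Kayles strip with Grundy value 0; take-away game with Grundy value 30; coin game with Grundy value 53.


By the Sprague-Grundy theorem, the Grundy value of a sum of games is the XOR of individual Grundy values.
octal game heap: Grundy value = 23. Running XOR: 0 XOR 23 = 23
subtraction game: Grundy value = 3. Running XOR: 23 XOR 3 = 20
Nim pile: Grundy value = 5. Running XOR: 20 XOR 5 = 17
Kayles strip: Grundy value = 0. Running XOR: 17 XOR 0 = 17
take-away game: Grundy value = 30. Running XOR: 17 XOR 30 = 15
coin game: Grundy value = 53. Running XOR: 15 XOR 53 = 58
The combined Grundy value is 58.

58


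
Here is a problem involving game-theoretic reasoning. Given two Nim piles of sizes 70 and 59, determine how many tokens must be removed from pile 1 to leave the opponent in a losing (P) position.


Piles: 70 and 59
Current XOR: 70 XOR 59 = 125 (non-zero, so this is an N-position).
To make the XOR zero, we need to find a move that balances the piles.
For pile 1 (size 70): target = 70 XOR 125 = 59
We reduce pile 1 from 70 to 59.
Tokens removed: 70 - 59 = 11
Verification: 59 XOR 59 = 0

11


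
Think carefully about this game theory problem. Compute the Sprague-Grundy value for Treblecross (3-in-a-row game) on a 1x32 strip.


Treblecross: place X on empty cells; 3-in-a-row wins.
Playing within two cells of an existing X lets the opponent win at once, so sensible play treats the cells i-2..i+2 around each X as dead. The player left with no safe cell loses, so this is a normal-play take-away game on strips of safe cells.
Placing X at cell i (0-indexed) of a strip of k safe cells leaves independent strips of sizes max(0, i-2) and max(0, k-i-3). Hence G(k) = mex{ G(max(0,i-2)) XOR G(max(0,k-i-3)) : 0 <= i < k }, with G(0) = 0.
G(1): splits (0,0):0^0=0 -> mex({0}) = 1
G(2): splits (0,0):0^0=0 -> mex({0}) = 1
G(3): splits (0,0):0^0=0 -> mex({0}) = 1
G(4): splits (0,1):0^1=1 (0,0):0^0=0 -> mex({0, 1}) = 2
G(5): splits (0,2):0^1=1 (0,1):0^1=1 (0,0):0^0=0 -> mex({0, 1}) = 2
G(6) = mex({1}) = 0
G(7) = mex({0, 1, 2}) = 3
G(8) = mex({0, 1, 2}) = 3
G(9) = mex({0, 2}) = 1
G(10) = mex({0, 2, 3}) = 1
G(11) = mex({0, 3}) = 1
G(12) = mex({1, 3}) = 0
G(13) = mex({0, 1, 2, 3}) = 4
G(14) = mex({0, 1, 2}) = 3
G(15) = mex({0, 1, 2}) = 3
G(16) = mex({0, 1, 2, 4}) = 3
G(17) = mex({0, 1, 3, 4}) = 2
G(18) = mex({0, 1, 3, 4}) = 2
G(19) = mex({0, 1, 3, 5}) = 2
G(20) = mex({0, 1, 2, 3, 5}) = 4
G(21) = mex({0, 1, 2, 3, 5}) = 4
G(22) = mex({1, 2, 6}) = 0
G(23) = mex({0, 1, 2, 3, 4, 6}) = 5
G(24) = mex({0, 1, 2, 3, 4}) = 5
G(25) = mex({0, 1, 3, 4, 7}) = 2
G(26) = mex({0, 1, 3, 4, 5, 7}) = 2
G(27) = mex({0, 1, 3, 5}) = 2
G(28) = mex({0, 1, 2, 5}) = 3
G(29) = mex({0, 1, 2, 4, 5, 6}) = 3
G(30) = mex({1, 2, 4, 6}) = 0
G(31) = mex({0, 1, 2, 3, 4, 6}) = 5
G(32) = mex({1, 2, 3, 4, 7}) = 0
Therefore G(32) = 0.

0


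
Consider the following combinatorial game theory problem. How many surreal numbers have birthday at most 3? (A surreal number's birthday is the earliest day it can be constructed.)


Day 0: {|} = 0 is born. Count = 1.
Day n: the number of surreal numbers born by day n is 2^(n+1) - 1.
By day 0: 2^1 - 1 = 1
By day 1: 2^2 - 1 = 3
By day 2: 2^3 - 1 = 7
By day 3: 2^4 - 1 = 15
By day 3: 15 surreal numbers.

15


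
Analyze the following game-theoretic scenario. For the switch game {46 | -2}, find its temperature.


The game is {46 | -2}, a switch {a | b} with numbers a > b.
Cooling {a | b} by t gives {a - t | b + t}, which stops being hot when a - t = b + t, i.e. at t = (a - b)/2. So the temperature of a switch is (a - b)/2.
Temperature = (Left option - Right option) / 2
= (46 - (-2)) / 2
= 48 / 2
= 24

24


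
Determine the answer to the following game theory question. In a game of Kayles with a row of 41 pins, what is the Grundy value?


Kayles: a move removes 1 or 2 adjacent pins from a contiguous row.
Removing pins from a row of k leaves two independent rows (a, b) with a + b = k - 1 (one pin) or a + b = k - 2 (two pins); an end removal gives a = 0.
By Sprague-Grundy, G(k) = mex{ G(a) XOR G(b) } over all these splits. G(0) = 0.
G(1): splits (0,0):0^0=0 -> mex({0}) = 1
G(2): splits (0,1):0^1=1 (0,0):0^0=0 -> mex({0, 1}) = 2
G(3): splits (0,2):0^2=2 (1,1):1^1=0 (0,1):0^1=1 -> mex({0, 1, 2}) = 3
G(4): splits (0,3):0^3=3 (1,2):1^2=3 (0,2):0^2=2 (1,1):1^1=0 -> mex({0, 2, 3}) = 1
G(5): splits (0,4):0^1=1 (1,3):1^3=2 (2,2):2^2=0 (0,3):0^3=3 (1,2):1^2=3 -> mex({0, 1, 2, 3}) = 4
G(6) = mex({0, 1, 2, 4}) = 3
G(7) = mex({0, 1, 3, 4, 5}) = 2
G(8) = mex({0, 2, 3, 5, 6}) = 1
G(9) = mex({0, 1, 2, 3, 6, 7}) = 4
G(10) = mex({0, 1, 3, 4, 5, 7}) = 2
G(11) = mex({0, 1, 2, 3, 4, 5}) = 6
G(12) = mex({0, 1, 2, 3, 5, 6, 7}) = 4
G(13) = mex({0, 2, 3, 4, 6, 7}) = 1
G(14) = mex({0, 1, 4, 5, 6, 7}) = 2
G(15) = mex({0, 1, 2, 3, 4, 5, 6}) = 7
G(16) = mex({0, 2, 3, 5, 6, 7}) = 1
G(17) = mex({0, 1, 2, 3, 5, 6, 7}) = 4
G(18) = mex({0, 1, 2, 4, 5, 6}) = 3
G(19) = mex({0, 1, 3, 4, 5, 7}) = 2
G(20) = mex({0, 2, 3, 4, 5, 6, 7}) = 1
G(21) = mex({0, 1, 2, 3, 5, 6, 7}) = 4
G(22) = mex({0, 1, 2, 3, 4, 5, 7}) = 6
G(23) = mex({0, 1, 2, 3, 4, 5, 6}) = 7
G(24) = mex({0, 1, 2, 3, 5, 6, 7}) = 4
G(25) = mex({0, 2, 3, 4, 6, 7}) = 1
G(26) = mex({0, 1, 3, 4, 5, 6, 7}) = 2
G(27) = mex({0, 1, 2, 3, 4, 5, 6, 7}) = 8
G(28) = mex({0, 1, 2, 3, 4, 6, 7, 8}) = 5
G(29) = mex({0, 1, 2, 3, 5, 6, 7, 8, 9}) = 4
G(30) = mex({0, 1, 2, 3, 4, 5, 6, 9, 10}) = 7
G(31) = mex({0, 1, 3, 4, 5, 7, 10, 11}) = 2
G(32) = mex({0, 2, 3, 4, 5, 6, 7, 9, 11}) = 1
G(33) = mex({0, 1, 2, 3, 4, 5, 6, 7, 9, 12}) = 8
G(34) = mex({0, 1, 2, 3, 4, 5, 7, 8, 11, 12}) = 6
G(35) = mex({0, 1, 2, 3, 4, 5, 6, 8, 9, 10, 11}) = 7
G(36) = mex({0, 1, 2, 3, 5, 6, 7, 9, 10}) = 4
G(37) = mex({0, 2, 3, 4, 6, 7, 9, 10, 11, 12}) = 1
G(38) = mex({0, 1, 3, 4, 5, 6, 7, 9, 10, 11, 12}) = 2
G(39) = mex({0, 1, 2, 4, 5, 6, 7, 9, 10, 12, 14}) = 3
G(40) = mex({0, 2, 3, 4, 6, 7, 11, 12, 14}) = 1
G(41) = mex({0, 1, 2, 3, 5, 6, 7, 9, 10, 11, 12}) = 4
Therefore G(41) = 4.

4


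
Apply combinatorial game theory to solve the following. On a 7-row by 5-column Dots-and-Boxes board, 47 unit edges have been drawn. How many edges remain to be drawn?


Grid: 7 x 5 boxes, i.e. 8 rows and 6 columns of dots.
Horizontal edges: (rows + 1) * cols = 8 * 5 = 40
Vertical edges: rows * (cols + 1) = 7 * 6 = 42
Total edges: 40 + 42 = 82
Edges drawn: 47
Remaining: 82 - 47 = 35

35


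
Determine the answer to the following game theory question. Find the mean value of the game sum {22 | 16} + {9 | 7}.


G1 = {22 | 16}, G2 = {9 | 7}
Each is a switch {a | b} with numbers a > b; its mean value is (a + b)/2, and mean value is additive over game sums: m(G1 + G2) = m(G1) + m(G2).
Mean of G1 = (22 + (16))/2 = 38/2 = 19
Mean of G2 = (9 + (7))/2 = 16/2 = 8
Mean of G1 + G2 = 19 + 8 = 27

27


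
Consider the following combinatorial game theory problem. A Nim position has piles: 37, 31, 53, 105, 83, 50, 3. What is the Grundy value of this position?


We need the XOR (exclusive or) of all pile sizes.
After XOR-ing pile 1 (size 37): 0 XOR 37 = 37
After XOR-ing pile 2 (size 31): 37 XOR 31 = 58
After XOR-ing pile 3 (size 53): 58 XOR 53 = 15
After XOR-ing pile 4 (size 105): 15 XOR 105 = 102
After XOR-ing pile 5 (size 83): 102 XOR 83 = 53
After XOR-ing pile 6 (size 50): 53 XOR 50 = 7
After XOR-ing pile 7 (size 3): 7 XOR 3 = 4
The Nim-value of this position is 4.

4


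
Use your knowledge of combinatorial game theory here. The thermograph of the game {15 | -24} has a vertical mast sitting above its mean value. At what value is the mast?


Game = {15 | -24}, a switch {a | b} with numbers a > b.
Its thermograph has left wall a - t and right wall b + t, which meet at t = (a - b)/2, where both equal (a + b)/2. So the mast (mean value) is at (a + b)/2.
Mean = (15 + (-24))/2 = -9/2 = -9/2

-9/2


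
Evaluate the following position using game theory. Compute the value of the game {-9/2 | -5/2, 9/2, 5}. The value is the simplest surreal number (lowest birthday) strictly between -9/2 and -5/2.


Left options: {-9/2}, max = -9/2
Right options: {-5/2, 9/2, 5}, min = -5/2
All options are numbers and max(Left) < min(Right), so by the simplicity theorem the value is the simplest (earliest-born) number strictly between -9/2 and -5/2.
Integers -4 through -3 all lie strictly between -9/2 and -5/2.
Among integers, the simplest (lowest birthday = smallest |n|; 0 is born on day 0, +-n on day n) is -3.
No non-integer in the interval can be simpler: if x is a non-integer in the interval, then floor(x) or ceil(x) also lies in the interval (the interval contains an integer), and both are proper prefixes of x's sign expansion, i.e. born earlier. So the game value is -3.
Game value = -3

-3


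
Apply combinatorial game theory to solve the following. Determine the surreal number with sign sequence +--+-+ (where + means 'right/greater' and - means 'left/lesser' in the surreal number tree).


Sign expansion: +--+-+
Rule: track bounds (lo, hi), initially (-inf, +inf). On '+', the current value becomes lo and we move to the simplest number in (value, hi): value + 1 if hi = +inf, otherwise the midpoint (value + hi)/2. On '-', the current value becomes hi and we move to value - 1 if lo = -inf, otherwise the midpoint (lo + value)/2.
Start at 0.
Step 1: sign = +, move right. Bounds: (0, +inf). Value = 1
Step 2: sign = -, move left. Bounds: (0, 1). Value = 1/2
Step 3: sign = -, move left. Bounds: (0, 1/2). Value = 1/4
Step 4: sign = +, move right. Bounds: (1/4, 1/2). Value = 3/8
Step 5: sign = -, move left. Bounds: (1/4, 3/8). Value = 5/16
Step 6: sign = +, move right. Bounds: (5/16, 3/8). Value = 11/32
The surreal number with sign expansion +--+-+ is 11/32.

11/32


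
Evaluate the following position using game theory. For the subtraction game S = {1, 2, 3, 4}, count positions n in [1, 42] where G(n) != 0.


Subtraction set S = {1, 2, 3, 4}, so G(n) = n mod 5.
G(n) = 0 when n is a multiple of 5.
Multiples of 5 in [1, 42]: 8
N-positions (nonzero Grundy) = 42 - 8 = 34

34


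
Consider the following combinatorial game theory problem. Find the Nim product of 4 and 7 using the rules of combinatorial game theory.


Nim multiplication is bilinear over XOR: (u XOR v) * w = (u*w) XOR (v*w).
So we split each operand into its bit components and XOR the pairwise Nim products.
4 = 4 (as XOR of powers of 2).
7 = 1 + 2 + 4 (as XOR of powers of 2).
Using the standard Nim-product table on single bits:
  2*2 = 3,   2*4 = 8,   2*8 = 12,
  4*4 = 6,   4*8 = 11,  8*8 = 13,
and  1*x = x (identity), k*l = l*k (commutative).
Pairwise Nim products:
  4 * 1 = 4
  4 * 2 = 8
  4 * 4 = 6
XOR them: 4 XOR 8 XOR 6 = 10.
Result: 4 * 7 = 10 (in Nim).

10


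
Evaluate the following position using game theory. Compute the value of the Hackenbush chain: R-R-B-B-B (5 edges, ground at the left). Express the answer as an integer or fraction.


Edges (from ground): R-R-B-B-B
By Berlekamp's sign-expansion rule, a Blue-Red Hackenbush stalk has the value of the surreal number whose sign sequence is the edge sequence with B -> + and R -> -.
Sign sequence: --+++
Trace the sign expansion in the surreal number tree, starting from 0:
Edge 1: R (sign -) -> bounds (-inf, 0), value = -1
Edge 2: R (sign -) -> bounds (-inf, -1), value = -2
Edge 3: B (sign +) -> bounds (-2, -1), value = -3/2
Edge 4: B (sign +) -> bounds (-3/2, -1), value = -5/4
Edge 5: B (sign +) -> bounds (-5/4, -1), value = -9/8
Game value = -9/8

-9/8


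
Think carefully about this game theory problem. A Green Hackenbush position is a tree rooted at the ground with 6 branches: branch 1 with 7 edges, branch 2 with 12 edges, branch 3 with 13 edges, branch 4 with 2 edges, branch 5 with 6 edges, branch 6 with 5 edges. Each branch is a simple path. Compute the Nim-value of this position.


The tree has 6 branches from the ground vertex.
In Green Hackenbush, the Nim-value of a simple path of length k is k.
Branch 1: length 7, Nim-value = 7
Branch 2: length 12, Nim-value = 12
Branch 3: length 13, Nim-value = 13
Branch 4: length 2, Nim-value = 2
Branch 5: length 6, Nim-value = 6
Branch 6: length 5, Nim-value = 5
Total Nim-value = XOR of all branch values:
0 XOR 7 = 7
7 XOR 12 = 11
11 XOR 13 = 6
6 XOR 2 = 4
4 XOR 6 = 2
2 XOR 5 = 7
Nim-value of the tree = 7

7


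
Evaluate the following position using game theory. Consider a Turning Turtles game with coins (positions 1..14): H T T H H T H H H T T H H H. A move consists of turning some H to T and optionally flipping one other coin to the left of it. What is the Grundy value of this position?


Coins: H T T H H T H H H T T H H H
Key fact: a single head at position k behaves exactly like a Nim heap of size k (turning it to T and optionally flipping a coin at j < k corresponds to moving the heap from k to j, or to 0), and heads combine as a disjunctive sum (two heads at the same place would cancel, matching j XOR j = 0). So the Nim-value is the XOR of the 1-indexed positions of the heads.
Face-up positions (1-indexed): [1, 4, 5, 7, 8, 9, 12, 13, 14]
XOR 0 with 1: 0 XOR 1 = 1
XOR 1 with 4: 1 XOR 4 = 5
XOR 5 with 5: 5 XOR 5 = 0
XOR 0 with 7: 0 XOR 7 = 7
XOR 7 with 8: 7 XOR 8 = 15
XOR 15 with 9: 15 XOR 9 = 6
XOR 6 with 12: 6 XOR 12 = 10
XOR 10 with 13: 10 XOR 13 = 7
XOR 7 with 14: 7 XOR 14 = 9
Nim-value = 9

9


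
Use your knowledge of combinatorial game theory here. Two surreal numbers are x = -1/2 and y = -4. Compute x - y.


x = -1/2, y = -4
Converting to common denominator: 2
x = -1/2, y = -8/2
x - y = -1/2 - -4 = 7/2

7/2


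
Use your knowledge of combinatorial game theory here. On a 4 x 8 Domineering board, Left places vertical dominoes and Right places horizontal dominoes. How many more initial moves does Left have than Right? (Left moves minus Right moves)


Board is 4 x 8 (rows x cols).
Left (vertical) placements: (rows-1) * cols = 3 * 8 = 24
Right (horizontal) placements: rows * (cols-1) = 4 * 7 = 28
Advantage = Left - Right = 24 - 28 = -4

-4


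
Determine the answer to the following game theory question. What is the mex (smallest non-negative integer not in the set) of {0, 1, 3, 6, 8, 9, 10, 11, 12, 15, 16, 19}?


Set = {0, 1, 3, 6, 8, 9, 10, 11, 12, 15, 16, 19}
0 is in the set.
1 is in the set.
2 is NOT in the set. This is the mex.
mex = 2

2


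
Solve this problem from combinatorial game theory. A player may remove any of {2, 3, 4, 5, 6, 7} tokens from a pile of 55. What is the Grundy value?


The subtraction set is S = {2, 3, 4, 5, 6, 7}.
G(k) = mex{ G(k - s) : s in S, s <= k }. We compute iteratively: G(0) = 0.
G(1) = mex({}) = 0
G(2) = mex({0}) = 1
G(3) = mex({0}) = 1
G(4) = mex({0, 1}) = 2
G(5) = mex({0, 1}) = 2
G(6) = mex({0, 1, 2}) = 3
G(7) = mex({0, 1, 2}) = 3
G(8) = mex({0, 1, 2, 3}) = 4
G(9) = mex({1, 2, 3}) = 0
G(10) = mex({1, 2, 3, 4}) = 0
G(11) = mex({0, 2, 3, 4}) = 1
G(12) = mex({0, 2, 3, 4}) = 1
G(13) = mex({0, 1, 3, 4}) = 2
G(14) = mex({0, 1, 3, 4}) = 2
G(15) = mex({0, 1, 2, 4}) = 3
Observe that G(9)..G(15) = 0, 0, 1, 1, 2, 2, 3 repeats G(0)..G(6) = 0, 0, 1, 1, 2, 2, 3.
For k >= max(S) = 7, G(k) is determined by the previous 7 values G(k-7)..G(k-1); a window of 7 consecutive values has recurred shifted by 9, so by induction G(k + 9) = G(k) for all k >= 0: the sequence is periodic from the start with period 9.
One period: G(0..8) = 0, 0, 1, 1, 2, 2, 3, 3, 4.
55 mod 9 = 1, so G(55) = G(1) = 0.

0


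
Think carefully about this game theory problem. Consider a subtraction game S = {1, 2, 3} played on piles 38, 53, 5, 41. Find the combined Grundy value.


Subtraction set: {1, 2, 3}
For this subtraction set, G(n) = n mod 4 (period = max + 1 = 4).
Pile 1 (size 38): G(38) = 38 mod 4 = 2
Pile 2 (size 53): G(53) = 53 mod 4 = 1
Pile 3 (size 5): G(5) = 5 mod 4 = 1
Pile 4 (size 41): G(41) = 41 mod 4 = 1
Total Grundy value = XOR of all: 2 XOR 1 XOR 1 XOR 1 = 3

3


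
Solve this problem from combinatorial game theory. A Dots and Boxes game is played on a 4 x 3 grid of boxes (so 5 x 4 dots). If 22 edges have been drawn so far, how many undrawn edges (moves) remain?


Grid: 4 x 3 boxes, i.e. 5 rows and 4 columns of dots.
Horizontal edges: (rows + 1) * cols = 5 * 3 = 15
Vertical edges: rows * (cols + 1) = 4 * 4 = 16
Total edges: 15 + 16 = 31
Edges drawn: 22
Remaining: 31 - 22 = 9

9


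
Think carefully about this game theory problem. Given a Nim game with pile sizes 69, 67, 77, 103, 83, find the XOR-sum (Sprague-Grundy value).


We need the XOR (exclusive or) of all pile sizes.
After XOR-ing pile 1 (size 69): 0 XOR 69 = 69
After XOR-ing pile 2 (size 67): 69 XOR 67 = 6
After XOR-ing pile 3 (size 77): 6 XOR 77 = 75
After XOR-ing pile 4 (size 103): 75 XOR 103 = 44
After XOR-ing pile 5 (size 83): 44 XOR 83 = 127
The Nim-value of this position is 127.

127


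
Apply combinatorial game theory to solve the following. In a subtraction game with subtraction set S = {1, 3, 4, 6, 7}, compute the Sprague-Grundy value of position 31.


The subtraction set is S = {1, 3, 4, 6, 7}.
G(k) = mex{ G(k - s) : s in S, s <= k }. We compute iteratively: G(0) = 0.
G(1) = mex({0}) = 1
G(2) = mex({1}) = 0
G(3) = mex({0}) = 1
G(4) = mex({0, 1}) = 2
G(5) = mex({0, 1, 2}) = 3
G(6) = mex({0, 1, 3}) = 2
G(7) = mex({0, 1, 2}) = 3
G(8) = mex({0, 1, 2, 3}) = 4
G(9) = mex({0, 1, 2, 3, 4}) = 5
G(10) = mex({1, 2, 3, 5}) = 0
G(11) = mex({0, 2, 3, 4}) = 1
G(12) = mex({1, 2, 3, 4, 5}) = 0
G(13) = mex({0, 2, 3, 5}) = 1
G(14) = mex({0, 1, 3, 4}) = 2
G(15) = mex({0, 1, 2, 4, 5}) = 3
G(16) = mex({0, 1, 3, 5}) = 2
Observe that G(10)..G(16) = 0, 1, 0, 1, 2, 3, 2 repeats G(0)..G(6) = 0, 1, 0, 1, 2, 3, 2.
For k >= max(S) = 7, G(k) is determined by the previous 7 values G(k-7)..G(k-1); a window of 7 consecutive values has recurred shifted by 10, so by induction G(k + 10) = G(k) for all k >= 0: the sequence is periodic from the start with period 10.
One period: G(0..9) = 0, 1, 0, 1, 2, 3, 2, 3, 4, 5.
31 mod 10 = 1, so G(31) = G(1) = 1.

1


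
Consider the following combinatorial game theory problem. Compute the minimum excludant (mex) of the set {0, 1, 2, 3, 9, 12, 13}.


Set = {0, 1, 2, 3, 9, 12, 13}
0 is in the set.
1 is in the set.
2 is in the set.
3 is in the set.
4 is NOT in the set. This is the mex.
mex = 4

4


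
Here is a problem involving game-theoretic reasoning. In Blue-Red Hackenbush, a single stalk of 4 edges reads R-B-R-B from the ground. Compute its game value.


Edges (from ground): R-B-R-B
By Berlekamp's sign-expansion rule, a Blue-Red Hackenbush stalk has the value of the surreal number whose sign sequence is the edge sequence with B -> + and R -> -.
Sign sequence: -+-+
Trace the sign expansion in the surreal number tree, starting from 0:
Edge 1: R (sign -) -> bounds (-inf, 0), value = -1
Edge 2: B (sign +) -> bounds (-1, 0), value = -1/2
Edge 3: R (sign -) -> bounds (-1, -1/2), value = -3/4
Edge 4: B (sign +) -> bounds (-3/4, -1/2), value = -5/8
Game value = -5/8

-5/8


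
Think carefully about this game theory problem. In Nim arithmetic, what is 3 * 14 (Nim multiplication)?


Nim multiplication is bilinear over XOR: (u XOR v) * w = (u*w) XOR (v*w).
So we split each operand into its bit components and XOR the pairwise Nim products.
3 = 1 + 2 (as XOR of powers of 2).
14 = 2 + 4 + 8 (as XOR of powers of 2).
Using the standard Nim-product table on single bits:
  2*2 = 3,   2*4 = 8,   2*8 = 12,
  4*4 = 6,   4*8 = 11,  8*8 = 13,
and  1*x = x (identity), k*l = l*k (commutative).
Pairwise Nim products:
  1 * 2 = 2
  1 * 4 = 4
  1 * 8 = 8
  2 * 2 = 3
  2 * 4 = 8
  2 * 8 = 12
XOR them: 2 XOR 4 XOR 8 XOR 3 XOR 8 XOR 12 = 9.
Result: 3 * 14 = 9 (in Nim).

9


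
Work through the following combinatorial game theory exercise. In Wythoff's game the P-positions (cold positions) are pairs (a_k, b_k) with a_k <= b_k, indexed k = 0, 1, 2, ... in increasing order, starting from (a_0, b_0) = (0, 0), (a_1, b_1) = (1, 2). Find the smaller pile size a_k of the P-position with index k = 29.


By Wythoff's theorem, a_k = floor(k * phi) and b_k = floor(k * phi^2) = a_k + k, where phi = (1 + sqrt(5))/2 is the golden ratio.
phi = (1 + sqrt(5))/2 = 1.618034
k = 29
k * phi = 29 * 1.618034 = 46.922986
a_29 = floor(k * phi) = 46

46


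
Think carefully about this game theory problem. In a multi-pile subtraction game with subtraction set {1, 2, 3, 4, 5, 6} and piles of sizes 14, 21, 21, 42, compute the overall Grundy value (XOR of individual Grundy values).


Subtraction set: {1, 2, 3, 4, 5, 6}
For this subtraction set, G(n) = n mod 7 (period = max + 1 = 7).
Pile 1 (size 14): G(14) = 14 mod 7 = 0
Pile 2 (size 21): G(21) = 21 mod 7 = 0
Pile 3 (size 21): G(21) = 21 mod 7 = 0
Pile 4 (size 42): G(42) = 42 mod 7 = 0
Total Grundy value = XOR of all: 0 XOR 0 XOR 0 XOR 0 = 0

0


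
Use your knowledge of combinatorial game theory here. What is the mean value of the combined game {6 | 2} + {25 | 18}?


G1 = {6 | 2}, G2 = {25 | 18}
Each is a switch {a | b} with numbers a > b; its mean value is (a + b)/2, and mean value is additive over game sums: m(G1 + G2) = m(G1) + m(G2).
Mean of G1 = (6 + (2))/2 = 8/2 = 4
Mean of G2 = (25 + (18))/2 = 43/2 = 43/2
Mean of G1 + G2 = 4 + 43/2 = 51/2

51/2


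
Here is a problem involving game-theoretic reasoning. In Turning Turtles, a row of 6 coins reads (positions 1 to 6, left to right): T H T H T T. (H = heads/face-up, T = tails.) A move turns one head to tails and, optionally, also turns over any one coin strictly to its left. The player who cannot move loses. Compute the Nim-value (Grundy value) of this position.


Coins: T H T H T T
Key fact: a single head at position k behaves exactly like a Nim heap of size k (turning it to T and optionally flipping a coin at j < k corresponds to moving the heap from k to j, or to 0), and heads combine as a disjunctive sum (two heads at the same place would cancel, matching j XOR j = 0). So the Nim-value is the XOR of the 1-indexed positions of the heads.
Face-up positions (1-indexed): [2, 4]
XOR 0 with 2: 0 XOR 2 = 2
XOR 2 with 4: 2 XOR 4 = 6
Nim-value = 6

6


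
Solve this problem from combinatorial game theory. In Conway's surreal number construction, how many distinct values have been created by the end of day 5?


Day 0: {|} = 0 is born. Count = 1.
Day n: the number of surreal numbers born by day n is 2^(n+1) - 1.
By day 0: 2^1 - 1 = 1
By day 1: 2^2 - 1 = 3
By day 2: 2^3 - 1 = 7
By day 3: 2^4 - 1 = 15
By day 4: 2^5 - 1 = 31
By day 5: 2^6 - 1 = 63
By day 5: 63 surreal numbers.

63


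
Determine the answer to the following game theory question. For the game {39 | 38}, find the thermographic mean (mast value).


Game = {39 | 38}, a switch {a | b} with numbers a > b.
Its thermograph has left wall a - t and right wall b + t, which meet at t = (a - b)/2, where both equal (a + b)/2. So the mast (mean value) is at (a + b)/2.
Mean = (39 + (38))/2 = 77/2 = 77/2

77/2


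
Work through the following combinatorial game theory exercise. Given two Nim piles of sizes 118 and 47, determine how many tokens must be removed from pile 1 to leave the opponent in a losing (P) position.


Piles: 118 and 47
Current XOR: 118 XOR 47 = 89 (non-zero, so this is an N-position).
To make the XOR zero, we need to find a move that balances the piles.
For pile 1 (size 118): target = 118 XOR 89 = 47
We reduce pile 1 from 118 to 47.
Tokens removed: 118 - 47 = 71
Verification: 47 XOR 47 = 0

71


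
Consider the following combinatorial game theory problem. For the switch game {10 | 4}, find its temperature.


The game is {10 | 4}, a switch {a | b} with numbers a > b.
Cooling {a | b} by t gives {a - t | b + t}, which stops being hot when a - t = b + t, i.e. at t = (a - b)/2. So the temperature of a switch is (a - b)/2.
Temperature = (Left option - Right option) / 2
= (10 - (4)) / 2
= 6 / 2
= 3

3


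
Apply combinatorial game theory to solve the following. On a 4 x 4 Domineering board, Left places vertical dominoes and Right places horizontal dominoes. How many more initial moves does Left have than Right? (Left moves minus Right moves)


Board is 4 x 4 (rows x cols).
Left (vertical) placements: (rows-1) * cols = 3 * 4 = 12
Right (horizontal) placements: rows * (cols-1) = 4 * 3 = 12
Advantage = Left - Right = 12 - 12 = 0

0


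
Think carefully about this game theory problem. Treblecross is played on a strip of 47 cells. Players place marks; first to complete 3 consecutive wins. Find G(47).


Treblecross: place X on empty cells; 3-in-a-row wins.
Playing within two cells of an existing X lets the opponent win at once, so sensible play treats the cells i-2..i+2 around each X as dead. The player left with no safe cell loses, so this is a normal-play take-away game on strips of safe cells.
Placing X at cell i (0-indexed) of a strip of k safe cells leaves independent strips of sizes max(0, i-2) and max(0, k-i-3). Hence G(k) = mex{ G(max(0,i-2)) XOR G(max(0,k-i-3)) : 0 <= i < k }, with G(0) = 0.
G(1): splits (0,0):0^0=0 -> mex({0}) = 1
G(2): splits (0,0):0^0=0 -> mex({0}) = 1
G(3): splits (0,0):0^0=0 -> mex({0}) = 1
G(4): splits (0,1):0^1=1 (0,0):0^0=0 -> mex({0, 1}) = 2
G(5): splits (0,2):0^1=1 (0,1):0^1=1 (0,0):0^0=0 -> mex({0, 1}) = 2
G(6) = mex({1}) = 0
G(7) = mex({0, 1, 2}) = 3
G(8) = mex({0, 1, 2}) = 3
G(9) = mex({0, 2}) = 1
G(10) = mex({0, 2, 3}) = 1
G(11) = mex({0, 3}) = 1
G(12) = mex({1, 3}) = 0
G(13) = mex({0, 1, 2, 3}) = 4
G(14) = mex({0, 1, 2}) = 3
G(15) = mex({0, 1, 2}) = 3
G(16) = mex({0, 1, 2, 4}) = 3
G(17) = mex({0, 1, 3, 4}) = 2
G(18) = mex({0, 1, 3, 4}) = 2
G(19) = mex({0, 1, 3, 5}) = 2
G(20) = mex({0, 1, 2, 3, 5}) = 4
G(21) = mex({0, 1, 2, 3, 5}) = 4
G(22) = mex({1, 2, 6}) = 0
G(23) = mex({0, 1, 2, 3, 4, 6}) = 5
G(24) = mex({0, 1, 2, 3, 4}) = 5
G(25) = mex({0, 1, 3, 4, 7}) = 2
G(26) = mex({0, 1, 3, 4, 5, 7}) = 2
G(27) = mex({0, 1, 3, 5}) = 2
G(28) = mex({0, 1, 2, 5}) = 3
G(29) = mex({0, 1, 2, 4, 5, 6}) = 3
G(30) = mex({1, 2, 4, 6}) = 0
G(31) = mex({0, 1, 2, 3, 4, 6}) = 5
G(32) = mex({1, 2, 3, 4, 7}) = 0
G(33) = mex({0, 3, 7}) = 1
G(34) = mex({0, 2, 3, 5, 7}) = 1
G(35) = mex({0, 2, 3, 5, 6}) = 1
G(36) = mex({0, 1, 2, 5, 6}) = 3
G(37) = mex({0, 1, 2, 4, 5, 6}) = 3
G(38) = mex({0, 1, 2, 4}) = 3
G(39) = mex({0, 1, 2, 3, 4, 7}) = 5
G(40) = mex({0, 1, 2, 3, 4, 5, 7}) = 6
G(41) = mex({0, 1, 2, 3, 5, 7}) = 4
G(42) = mex({0, 1, 2, 3, 5, 6, 7}) = 4
G(43) = mex({0, 2, 3, 5, 6}) = 1
G(44) = mex({1, 2, 3, 4, 5, 6}) = 0
G(45) = mex({0, 1, 2, 3, 4, 6, 7}) = 5
G(46) = mex({0, 1, 2, 3, 4, 7}) = 5
G(47) = mex({0, 1, 2, 3, 4, 5, 7}) = 6
Therefore G(47) = 6.

6


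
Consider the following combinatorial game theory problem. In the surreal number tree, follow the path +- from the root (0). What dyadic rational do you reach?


Sign expansion: +-
Rule: track bounds (lo, hi), initially (-inf, +inf). On '+', the current value becomes lo and we move to the simplest number in (value, hi): value + 1 if hi = +inf, otherwise the midpoint (value + hi)/2. On '-', the current value becomes hi and we move to value - 1 if lo = -inf, otherwise the midpoint (lo + value)/2.
Start at 0.
Step 1: sign = +, move right. Bounds: (0, +inf). Value = 1
Step 2: sign = -, move left. Bounds: (0, 1). Value = 1/2
The surreal number with sign expansion +- is 1/2.

1/2


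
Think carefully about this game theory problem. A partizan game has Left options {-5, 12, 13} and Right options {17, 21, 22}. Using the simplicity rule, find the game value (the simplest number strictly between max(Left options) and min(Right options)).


Left options: {-5, 12, 13}, max = 13
Right options: {17, 21, 22}, min = 17
All options are numbers and max(Left) < min(Right), so by the simplicity theorem the value is the simplest (earliest-born) number strictly between 13 and 17.
Integers 14 through 16 all lie strictly between 13 and 17.
Among integers, the simplest (lowest birthday = smallest |n|; 0 is born on day 0, +-n on day n) is 14.
No non-integer in the interval can be simpler: if x is a non-integer in the interval, then floor(x) or ceil(x) also lies in the interval (the interval contains an integer), and both are proper prefixes of x's sign expansion, i.e. born earlier. So the game value is 14.
Game value = 14

14


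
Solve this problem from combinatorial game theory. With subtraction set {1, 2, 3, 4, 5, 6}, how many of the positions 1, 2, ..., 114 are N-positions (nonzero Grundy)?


Subtraction set S = {1, 2, 3, 4, 5, 6}, so G(n) = n mod 7.
G(n) = 0 when n is a multiple of 7.
Multiples of 7 in [1, 114]: 16
N-positions (nonzero Grundy) = 114 - 16 = 98

98


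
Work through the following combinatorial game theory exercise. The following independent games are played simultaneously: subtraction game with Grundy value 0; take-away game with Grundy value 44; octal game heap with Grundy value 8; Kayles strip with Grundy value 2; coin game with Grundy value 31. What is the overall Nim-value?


By the Sprague-Grundy theorem, the Grundy value of a sum of games is the XOR of individual Grundy values.
subtraction game: Grundy value = 0. Running XOR: 0 XOR 0 = 0
take-away game: Grundy value = 44. Running XOR: 0 XOR 44 = 44
octal game heap: Grundy value = 8. Running XOR: 44 XOR 8 = 36
Kayles strip: Grundy value = 2. Running XOR: 36 XOR 2 = 38
coin game: Grundy value = 31. Running XOR: 38 XOR 31 = 57
The combined Grundy value is 57.

57


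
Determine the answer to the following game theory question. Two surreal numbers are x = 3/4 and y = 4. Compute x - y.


x = 3/4, y = 4
Converting to common denominator: 4
x = 3/4, y = 16/4
x - y = 3/4 - 4 = -13/4

-13/4


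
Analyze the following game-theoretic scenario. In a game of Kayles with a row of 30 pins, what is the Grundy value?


Kayles: a move removes 1 or 2 adjacent pins from a contiguous row.
Removing pins from a row of k leaves two independent rows (a, b) with a + b = k - 1 (one pin) or a + b = k - 2 (two pins); an end removal gives a = 0.
By Sprague-Grundy, G(k) = mex{ G(a) XOR G(b) } over all these splits. G(0) = 0.
G(1): splits (0,0):0^0=0 -> mex({0}) = 1
G(2): splits (0,1):0^1=1 (0,0):0^0=0 -> mex({0, 1}) = 2
G(3): splits (0,2):0^2=2 (1,1):1^1=0 (0,1):0^1=1 -> mex({0, 1, 2}) = 3
G(4): splits (0,3):0^3=3 (1,2):1^2=3 (0,2):0^2=2 (1,1):1^1=0 -> mex({0, 2, 3}) = 1
G(5): splits (0,4):0^1=1 (1,3):1^3=2 (2,2):2^2=0 (0,3):0^3=3 (1,2):1^2=3 -> mex({0, 1, 2, 3}) = 4
G(6) = mex({0, 1, 2, 4}) = 3
G(7) = mex({0, 1, 3, 4, 5}) = 2
G(8) = mex({0, 2, 3, 5, 6}) = 1
G(9) = mex({0, 1, 2, 3, 6, 7}) = 4
G(10) = mex({0, 1, 3, 4, 5, 7}) = 2
G(11) = mex({0, 1, 2, 3, 4, 5}) = 6
G(12) = mex({0, 1, 2, 3, 5, 6, 7}) = 4
G(13) = mex({0, 2, 3, 4, 6, 7}) = 1
G(14) = mex({0, 1, 4, 5, 6, 7}) = 2
G(15) = mex({0, 1, 2, 3, 4, 5, 6}) = 7
G(16) = mex({0, 2, 3, 5, 6, 7}) = 1
G(17) = mex({0, 1, 2, 3, 5, 6, 7}) = 4
G(18) = mex({0, 1, 2, 4, 5, 6}) = 3
G(19) = mex({0, 1, 3, 4, 5, 7}) = 2
G(20) = mex({0, 2, 3, 4, 5, 6, 7}) = 1
G(21) = mex({0, 1, 2, 3, 5, 6, 7}) = 4
G(22) = mex({0, 1, 2, 3, 4, 5, 7}) = 6
G(23) = mex({0, 1, 2, 3, 4, 5, 6}) = 7
G(24) = mex({0, 1, 2, 3, 5, 6, 7}) = 4
G(25) = mex({0, 2, 3, 4, 6, 7}) = 1
G(26) = mex({0, 1, 3, 4, 5, 6, 7}) = 2
G(27) = mex({0, 1, 2, 3, 4, 5, 6, 7}) = 8
G(28) = mex({0, 1, 2, 3, 4, 6, 7, 8}) = 5
G(29) = mex({0, 1, 2, 3, 5, 6, 7, 8, 9}) = 4
G(30) = mex({0, 1, 2, 3, 4, 5, 6, 9, 10}) = 7
Therefore G(30) = 7.

7


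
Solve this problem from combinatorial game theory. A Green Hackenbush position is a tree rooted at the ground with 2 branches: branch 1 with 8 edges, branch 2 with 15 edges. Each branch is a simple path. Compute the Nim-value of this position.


The tree has 2 branches from the ground vertex.
In Green Hackenbush, the Nim-value of a simple path of length k is k.
Branch 1: length 8, Nim-value = 8
Branch 2: length 15, Nim-value = 15
Total Nim-value = XOR of all branch values:
0 XOR 8 = 8
8 XOR 15 = 7
Nim-value of the tree = 7

7


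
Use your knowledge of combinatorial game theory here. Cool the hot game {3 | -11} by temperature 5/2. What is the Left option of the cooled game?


Original game: {3 | -11} (a switch {a | b} with a > b).
Cooling by t (for t below the temperature (a - b)/2 = 7) taxes each move by t: {a | b} cooled by t is {a - t | b + t}.
Cooling amount: t = 5/2
Cooled Left option: 3 - 5/2 = 1/2
Cooled Right option: -11 + 5/2 = -17/2
Cooled game: {1/2 | -17/2}
Left option = 1/2

1/2


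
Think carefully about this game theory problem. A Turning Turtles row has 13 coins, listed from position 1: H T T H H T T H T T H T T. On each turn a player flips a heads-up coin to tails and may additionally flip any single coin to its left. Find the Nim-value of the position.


Coins: H T T H H T T H T T H T T
Key fact: a single head at position k behaves exactly like a Nim heap of size k (turning it to T and optionally flipping a coin at j < k corresponds to moving the heap from k to j, or to 0), and heads combine as a disjunctive sum (two heads at the same place would cancel, matching j XOR j = 0). So the Nim-value is the XOR of the 1-indexed positions of the heads.
Face-up positions (1-indexed): [1, 4, 5, 8, 11]
XOR 0 with 1: 0 XOR 1 = 1
XOR 1 with 4: 1 XOR 4 = 5
XOR 5 with 5: 5 XOR 5 = 0
XOR 0 with 8: 0 XOR 8 = 8
XOR 8 with 11: 8 XOR 11 = 3
Nim-value = 3

3


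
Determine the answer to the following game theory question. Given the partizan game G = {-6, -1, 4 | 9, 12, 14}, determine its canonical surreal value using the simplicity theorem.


Left options: {-6, -1, 4}, max = 4
Right options: {9, 12, 14}, min = 9
All options are numbers and max(Left) < min(Right), so by the simplicity theorem the value is the simplest (earliest-born) number strictly between 4 and 9.
Integers 5 through 8 all lie strictly between 4 and 9.
Among integers, the simplest (lowest birthday = smallest |n|; 0 is born on day 0, +-n on day n) is 5.
No non-integer in the interval can be simpler: if x is a non-integer in the interval, then floor(x) or ceil(x) also lies in the interval (the interval contains an integer), and both are proper prefixes of x's sign expansion, i.e. born earlier. So the game value is 5.
Game value = 5

5


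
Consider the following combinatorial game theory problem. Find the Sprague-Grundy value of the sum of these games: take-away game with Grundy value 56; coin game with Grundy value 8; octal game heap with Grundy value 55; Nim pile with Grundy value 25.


By the Sprague-Grundy theorem, the Grundy value of a sum of games is the XOR of individual Grundy values.
take-away game: Grundy value = 56. Running XOR: 0 XOR 56 = 56
coin game: Grundy value = 8. Running XOR: 56 XOR 8 = 48
octal game heap: Grundy value = 55. Running XOR: 48 XOR 55 = 7
Nim pile: Grundy value = 25. Running XOR: 7 XOR 25 = 30
The combined Grundy value is 30.

30


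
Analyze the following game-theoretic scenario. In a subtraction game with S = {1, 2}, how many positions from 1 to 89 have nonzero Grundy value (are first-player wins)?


Subtraction set S = {1, 2}, so G(n) = n mod 3.
G(n) = 0 when n is a multiple of 3.
Multiples of 3 in [1, 89]: 29
N-positions (nonzero Grundy) = 89 - 29 = 60

60


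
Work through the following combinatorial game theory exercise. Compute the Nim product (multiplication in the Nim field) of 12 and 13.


Nim multiplication is bilinear over XOR: (u XOR v) * w = (u*w) XOR (v*w).
So we split each operand into its bit components and XOR the pairwise Nim products.
12 = 4 + 8 (as XOR of powers of 2).
13 = 1 + 4 + 8 (as XOR of powers of 2).
Using the standard Nim-product table on single bits:
  2*2 = 3,   2*4 = 8,   2*8 = 12,
  4*4 = 6,   4*8 = 11,  8*8 = 13,
and  1*x = x (identity), k*l = l*k (commutative).
Pairwise Nim products:
  4 * 1 = 4
  4 * 4 = 6
  4 * 8 = 11
  8 * 1 = 8
  8 * 4 = 11
  8 * 8 = 13
XOR them: 4 XOR 6 XOR 11 XOR 8 XOR 11 XOR 13 = 7.
Result: 12 * 13 = 7 (in Nim).

7


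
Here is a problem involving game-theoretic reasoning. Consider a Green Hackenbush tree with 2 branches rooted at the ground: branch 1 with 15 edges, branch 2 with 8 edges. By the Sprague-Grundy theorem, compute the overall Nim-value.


The tree has 2 branches from the ground vertex.
In Green Hackenbush, the Nim-value of a simple path of length k is k.
Branch 1: length 15, Nim-value = 15
Branch 2: length 8, Nim-value = 8
Total Nim-value = XOR of all branch values:
0 XOR 15 = 15
15 XOR 8 = 7
Nim-value of the tree = 7

7


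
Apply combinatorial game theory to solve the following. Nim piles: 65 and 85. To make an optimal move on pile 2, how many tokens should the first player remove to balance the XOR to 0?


Piles: 65 and 85
Current XOR: 65 XOR 85 = 20 (non-zero, so this is an N-position).
To make the XOR zero, we need to find a move that balances the piles.
For pile 2 (size 85): target = 85 XOR 20 = 65
We reduce pile 2 from 85 to 65.
Tokens removed: 85 - 65 = 20
Verification: 65 XOR 65 = 0

20


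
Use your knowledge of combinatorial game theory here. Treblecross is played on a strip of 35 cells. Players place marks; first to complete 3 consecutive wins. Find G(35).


Treblecross: place X on empty cells; 3-in-a-row wins.
Playing within two cells of an existing X lets the opponent win at once, so sensible play treats the cells i-2..i+2 around each X as dead. The player left with no safe cell loses, so this is a normal-play take-away game on strips of safe cells.
Placing X at cell i (0-indexed) of a strip of k safe cells leaves independent strips of sizes max(0, i-2) and max(0, k-i-3). Hence G(k) = mex{ G(max(0,i-2)) XOR G(max(0,k-i-3)) : 0 <= i < k }, with G(0) = 0.
G(1): splits (0,0):0^0=0 -> mex({0}) = 1
G(2): splits (0,0):0^0=0 -> mex({0}) = 1
G(3): splits (0,0):0^0=0 -> mex({0}) = 1
G(4): splits (0,1):0^1=1 (0,0):0^0=0 -> mex({0, 1}) = 2
G(5): splits (0,2):0^1=1 (0,1):0^1=1 (0,0):0^0=0 -> mex({0, 1}) = 2
G(6) = mex({1}) = 0
G(7) = mex({0, 1, 2}) = 3
G(8) = mex({0, 1, 2}) = 3
G(9) = mex({0, 2}) = 1
G(10) = mex({0, 2, 3}) = 1
G(11) = mex({0, 3}) = 1
G(12) = mex({1, 3}) = 0
G(13) = mex({0, 1, 2, 3}) = 4
G(14) = mex({0, 1, 2}) = 3
G(15) = mex({0, 1, 2}) = 3
G(16) = mex({0, 1, 2, 4}) = 3
G(17) = mex({0, 1, 3, 4}) = 2
G(18) = mex({0, 1, 3, 4}) = 2
G(19) = mex({0, 1, 3, 5}) = 2
G(20) = mex({0, 1, 2, 3, 5}) = 4
G(21) = mex({0, 1, 2, 3, 5}) = 4
G(22) = mex({1, 2, 6}) = 0
G(23) = mex({0, 1, 2, 3, 4, 6}) = 5
G(24) = mex({0, 1, 2, 3, 4}) = 5
G(25) = mex({0, 1, 3, 4, 7}) = 2
G(26) = mex({0, 1, 3, 4, 5, 7}) = 2
G(27) = mex({0, 1, 3, 5}) = 2
G(28) = mex({0, 1, 2, 5}) = 3
G(29) = mex({0, 1, 2, 4, 5, 6}) = 3
G(30) = mex({1, 2, 4, 6}) = 0
G(31) = mex({0, 1, 2, 3, 4, 6}) = 5
G(32) = mex({1, 2, 3, 4, 7}) = 0
G(33) = mex({0, 3, 7}) = 1
G(34) = mex({0, 2, 3, 5, 7}) = 1
G(35) = mex({0, 2, 3, 5, 6}) = 1
Therefore G(35) = 1.

1


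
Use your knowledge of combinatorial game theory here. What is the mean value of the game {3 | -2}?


Game = {3 | -2}, a switch {a | b} with numbers a > b.
Its thermograph has left wall a - t and right wall b + t, which meet at t = (a - b)/2, where both equal (a + b)/2. So the mast (mean value) is at (a + b)/2.
Mean = (3 + (-2))/2 = 1/2 = 1/2

1/2


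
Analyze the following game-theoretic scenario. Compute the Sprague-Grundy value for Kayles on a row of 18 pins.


Kayles: a move removes 1 or 2 adjacent pins from a contiguous row.
Removing pins from a row of k leaves two independent rows (a, b) with a + b = k - 1 (one pin) or a + b = k - 2 (two pins); an end removal gives a = 0.
By Sprague-Grundy, G(k) = mex{ G(a) XOR G(b) } over all these splits. G(0) = 0.
G(1): splits (0,0):0^0=0 -> mex({0}) = 1
G(2): splits (0,1):0^1=1 (0,0):0^0=0 -> mex({0, 1}) = 2
G(3): splits (0,2):0^2=2 (1,1):1^1=0 (0,1):0^1=1 -> mex({0, 1, 2}) = 3
G(4): splits (0,3):0^3=3 (1,2):1^2=3 (0,2):0^2=2 (1,1):1^1=0 -> mex({0, 2, 3}) = 1
G(5): splits (0,4):0^1=1 (1,3):1^3=2 (2,2):2^2=0 (0,3):0^3=3 (1,2):1^2=3 -> mex({0, 1, 2, 3}) = 4
G(6) = mex({0, 1, 2, 4}) = 3
G(7) = mex({0, 1, 3, 4, 5}) = 2
G(8) = mex({0, 2, 3, 5, 6}) = 1
G(9) = mex({0, 1, 2, 3, 6, 7}) = 4
G(10) = mex({0, 1, 3, 4, 5, 7}) = 2
G(11) = mex({0, 1, 2, 3, 4, 5}) = 6
G(12) = mex({0, 1, 2, 3, 5, 6, 7}) = 4
G(13) = mex({0, 2, 3, 4, 6, 7}) = 1
G(14) = mex({0, 1, 4, 5, 6, 7}) = 2
G(15) = mex({0, 1, 2, 3, 4, 5, 6}) = 7
G(16) = mex({0, 2, 3, 5, 6, 7}) = 1
G(17) = mex({0, 1, 2, 3, 5, 6, 7}) = 4
G(18) = mex({0, 1, 2, 4, 5, 6}) = 3
Therefore G(18) = 3.

3
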